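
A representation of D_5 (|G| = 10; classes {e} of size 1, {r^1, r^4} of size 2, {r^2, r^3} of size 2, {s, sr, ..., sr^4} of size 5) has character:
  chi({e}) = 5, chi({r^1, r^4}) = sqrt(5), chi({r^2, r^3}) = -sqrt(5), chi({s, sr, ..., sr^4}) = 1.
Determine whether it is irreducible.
Not irreducible (reducible): <chi, chi> = 5 > 1.

Solution. <chi, chi> = (1/|G|) sum_C |C| * |chi(C)|^2 = (1/10)[1*|5|^2 + 2*|sqrt(5)|^2 + 2*|-sqrt(5)|^2 + 5*|1|^2]
  = (1/10)[(25) + (10) + (10) + (5)] = 50/10 = 5.
A character is irreducible iff <chi, chi> = 1, so this representation is reducible.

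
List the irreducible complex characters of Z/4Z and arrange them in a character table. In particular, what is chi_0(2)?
Character table of Z/4Z (irreps indexed chi_0,...,chi_3 with chi_k(m) = zeta_4^(k*m), zeta_4 = exp(2*pi*i/4)):
  irrep \ class  {0} (size 1)  {1} (size 1)  {2} (size 1)  {3} (size 1)
  chi_0          1             1             1             1           
  chi_1          1             I             -1            -I          
  chi_2          1             -1            1             -1          
  chi_3          1             -I            -1            I           

Spot check: chi_0(2) = zeta_4^(0*2) = zeta_4^0 = 1.

Justification: Z/4Z is abelian, so all 4 irreducible complex representations are 1-dimensional. They are given by chi_k(m) = zeta_4^(k*m) for k = 0,...,3. Row orthogonality: sum_m chi_k(m) conj(chi_l(m)) = 4 * [k = l].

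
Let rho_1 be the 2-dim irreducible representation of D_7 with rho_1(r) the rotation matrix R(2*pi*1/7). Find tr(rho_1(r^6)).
chi_{rho_1}(r^6) = 2*cos(2*pi*1*6/7) = 2*cos(2*pi/7)

Details: rho_1(r^6) is rotation by angle 2*pi*1*6/7, whose trace is 2*cos(2*pi*1*6/7) = 2*cos(2*pi/7).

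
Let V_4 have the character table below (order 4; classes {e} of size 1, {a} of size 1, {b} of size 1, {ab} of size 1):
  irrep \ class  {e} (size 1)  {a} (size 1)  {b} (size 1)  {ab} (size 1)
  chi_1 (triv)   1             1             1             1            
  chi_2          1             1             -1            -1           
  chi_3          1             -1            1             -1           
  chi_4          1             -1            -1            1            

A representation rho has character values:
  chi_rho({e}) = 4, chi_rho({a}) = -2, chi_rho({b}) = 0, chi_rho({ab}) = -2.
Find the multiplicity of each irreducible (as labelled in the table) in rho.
Multiplicities: chi_1: 0, chi_2: 1, chi_3: 2, chi_4: 1.

Details: Use <chi_rho, chi> = (1/|G|) sum_C |C| * chi_rho(C) * conj(chi(C)) with |G| = 4 for each irreducible chi in the table:
  <chi_rho, chi_1> = (1/4)[1*(4)*conj(1) + 1*(-2)*conj(1) + 1*(0)*conj(1) + 1*(-2)*conj(1)]
      = (1/4)[(4) + (-2) + (0) + (-2)] = 0/4 = 0
  <chi_rho, chi_2> = (1/4)[1*(4)*conj(1) + 1*(-2)*conj(1) + 1*(0)*conj(-1) + 1*(-2)*conj(-1)]
      = (1/4)[(4) + (-2) + (0) + (2)] = 4/4 = 1
  <chi_rho, chi_3> = (1/4)[1*(4)*conj(1) + 1*(-2)*conj(-1) + 1*(0)*conj(1) + 1*(-2)*conj(-1)]
      = (1/4)[(4) + (2) + (0) + (2)] = 8/4 = 2
  <chi_rho, chi_4> = (1/4)[1*(4)*conj(1) + 1*(-2)*conj(-1) + 1*(0)*conj(-1) + 1*(-2)*conj(1)]
      = (1/4)[(4) + (2) + (0) + (-2)] = 4/4 = 1
Dimension check: dim(rho) = sum (mult * dim) = 0*1 + 1*1 + 2*1 + 1*1 = 4 = chi_rho(e) = 4.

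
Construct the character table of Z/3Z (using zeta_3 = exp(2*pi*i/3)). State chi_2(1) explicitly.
Character table of Z/3Z (irreps indexed chi_0,...,chi_2 with chi_k(m) = zeta_3^(k*m), zeta_3 = exp(2*pi*i/3)):
  irrep \ class  {0} (size 1)  {1} (size 1)    {2} (size 1)  
  chi_0          1             1               1             
  chi_1          1             exp(2*I*pi/3)   exp(-2*I*pi/3)
  chi_2          1             exp(-2*I*pi/3)  exp(2*I*pi/3) 

Spot check: chi_2(1) = zeta_3^(2*1) = zeta_3^2 = exp(-2*I*pi/3).

Solution. Z/3Z is abelian, so all 3 irreducible complex representations are 1-dimensional. They are given by chi_k(m) = zeta_3^(k*m) for k = 0,...,2. Row orthogonality: sum_m chi_k(m) conj(chi_l(m)) = 3 * [k = l].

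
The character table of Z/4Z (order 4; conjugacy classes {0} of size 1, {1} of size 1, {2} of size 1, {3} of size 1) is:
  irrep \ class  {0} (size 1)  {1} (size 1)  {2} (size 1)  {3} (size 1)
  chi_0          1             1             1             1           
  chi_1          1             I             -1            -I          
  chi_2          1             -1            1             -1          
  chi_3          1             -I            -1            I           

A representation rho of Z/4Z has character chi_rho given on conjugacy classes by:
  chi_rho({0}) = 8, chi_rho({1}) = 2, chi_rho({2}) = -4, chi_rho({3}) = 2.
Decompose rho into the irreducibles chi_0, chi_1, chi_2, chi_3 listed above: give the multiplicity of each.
Multiplicities: chi_0: 2, chi_1: 3, chi_2: 0, chi_3: 3.

Why: Use <chi_rho, chi> = (1/|G|) sum_C |C| * chi_rho(C) * conj(chi(C)) with |G| = 4 for each irreducible chi in the table:
  <chi_rho, chi_0> = (1/4)[1*(8)*conj(1) + 1*(2)*conj(1) + 1*(-4)*conj(1) + 1*(2)*conj(1)]
      = (1/4)[(8) + (2) + (-4) + (2)] = 8/4 = 2
  <chi_rho, chi_1> = (1/4)[1*(8)*conj(1) + 1*(2)*conj(I) + 1*(-4)*conj(-1) + 1*(2)*conj(-I)]
      = (1/4)[(8) + (-2*I) + (4) + (2*I)] = 12/4 = 3
  <chi_rho, chi_2> = (1/4)[1*(8)*conj(1) + 1*(2)*conj(-1) + 1*(-4)*conj(1) + 1*(2)*conj(-1)]
      = (1/4)[(8) + (-2) + (-4) + (-2)] = 0/4 = 0
  <chi_rho, chi_3> = (1/4)[1*(8)*conj(1) + 1*(2)*conj(-I) + 1*(-4)*conj(-1) + 1*(2)*conj(I)]
      = (1/4)[(8) + (2*I) + (4) + (-2*I)] = 12/4 = 3
(Exp terms are combined using exp(i*s)*conj(exp(i*t)) = exp(i*(s-t)), and sums of them are collapsed using the identity that for every m > 1 the m distinct m-th roots of unity sum to 0, e.g. 1 + exp(2*I*pi/3) + exp(-2*I*pi/3) = 0.)
Dimension check: dim(rho) = sum (mult * dim) = 2*1 + 3*1 + 0*1 + 3*1 = 8 = chi_rho(e) = 8.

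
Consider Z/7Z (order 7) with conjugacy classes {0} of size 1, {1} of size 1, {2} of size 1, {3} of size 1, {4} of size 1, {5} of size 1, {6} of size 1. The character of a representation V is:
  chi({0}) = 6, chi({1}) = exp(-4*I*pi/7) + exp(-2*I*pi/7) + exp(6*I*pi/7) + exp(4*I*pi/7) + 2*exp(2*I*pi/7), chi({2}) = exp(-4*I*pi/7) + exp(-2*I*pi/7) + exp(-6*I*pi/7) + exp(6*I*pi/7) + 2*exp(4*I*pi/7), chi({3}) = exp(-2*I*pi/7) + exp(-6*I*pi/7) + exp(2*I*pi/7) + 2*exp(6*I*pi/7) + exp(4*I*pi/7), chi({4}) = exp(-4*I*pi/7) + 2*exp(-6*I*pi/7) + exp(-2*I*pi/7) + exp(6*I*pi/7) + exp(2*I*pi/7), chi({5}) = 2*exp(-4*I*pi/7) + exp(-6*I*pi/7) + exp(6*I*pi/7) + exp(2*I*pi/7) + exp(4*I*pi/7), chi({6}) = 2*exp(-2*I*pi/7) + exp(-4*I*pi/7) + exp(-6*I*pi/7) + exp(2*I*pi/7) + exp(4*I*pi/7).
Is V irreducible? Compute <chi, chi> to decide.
Not irreducible (reducible): <chi, chi> = 8 > 1.

Explanation: <chi, chi> = (1/|G|) sum_C |C| * |chi(C)|^2 = (1/7)[1*|6|^2 + 1*|exp(-4*I*pi/7) + exp(-2*I*pi/7) + exp(6*I*pi/7) + exp(4*I*pi/7) + 2*exp(2*I*pi/7)|^2 + 1*|exp(-4*I*pi/7) + exp(-2*I*pi/7) + exp(-6*I*pi/7) + exp(6*I*pi/7) + 2*exp(4*I*pi/7)|^2 + 1*|exp(-2*I*pi/7) + exp(-6*I*pi/7) + exp(2*I*pi/7) + 2*exp(6*I*pi/7) + exp(4*I*pi/7)|^2 + 1*|exp(-4*I*pi/7) + 2*exp(-6*I*pi/7) + exp(-2*I*pi/7) + exp(6*I*pi/7) + exp(2*I*pi/7)|^2 + 1*|2*exp(-4*I*pi/7) + exp(-6*I*pi/7) + exp(6*I*pi/7) + exp(2*I*pi/7) + exp(4*I*pi/7)|^2 + 1*|2*exp(-2*I*pi/7) + exp(-4*I*pi/7) + exp(-6*I*pi/7) + exp(2*I*pi/7) + exp(4*I*pi/7)|^2]
  = (1/7)[(36) + (8 + 5*exp(-4*I*pi/7) + 4*exp(-2*I*pi/7) + 5*exp(-6*I*pi/7) + 5*exp(6*I*pi/7) + 4*exp(2*I*pi/7) + 5*exp(4*I*pi/7)) + (8 + 5*exp(-2*I*pi/7) + 4*exp(-4*I*pi/7) + 5*exp(-6*I*pi/7) + 5*exp(6*I*pi/7) + 4*exp(4*I*pi/7) + 5*exp(2*I*pi/7)) + (8 + 5*exp(-4*I*pi/7) + 5*exp(-2*I*pi/7) + 4*exp(-6*I*pi/7) + 4*exp(6*I*pi/7) + 5*exp(2*I*pi/7) + 5*exp(4*I*pi/7)) + (8 + 5*exp(-4*I*pi/7) + 5*exp(-2*I*pi/7) + 4*exp(-6*I*pi/7) + 4*exp(6*I*pi/7) + 5*exp(2*I*pi/7) + 5*exp(4*I*pi/7)) + (8 + 5*exp(-2*I*pi/7) + 4*exp(-4*I*pi/7) + 5*exp(-6*I*pi/7) + 5*exp(6*I*pi/7) + 4*exp(4*I*pi/7) + 5*exp(2*I*pi/7)) + (8 + 5*exp(-4*I*pi/7) + 4*exp(-2*I*pi/7) + 5*exp(-6*I*pi/7) + 5*exp(6*I*pi/7) + 4*exp(2*I*pi/7) + 5*exp(4*I*pi/7))] = 56/7 = 8.
(Exp terms are combined using exp(i*s)*conj(exp(i*t)) = exp(i*(s-t)), and sums of them are collapsed using the identity that for every m > 1 the m distinct m-th roots of unity sum to 0, e.g. 1 + exp(2*I*pi/3) + exp(-2*I*pi/3) = 0.)
A character is irreducible iff <chi, chi> = 1, so this representation is reducible.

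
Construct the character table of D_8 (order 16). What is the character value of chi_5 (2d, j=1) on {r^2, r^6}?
Conjugacy classes: {e} of size 1, {r^4} of size 1, {r^1, r^7} of size 2, {r^2, r^6} of size 2, {r^3, r^5} of size 2, {s, sr^2, ...} of size 4, {sr, sr^3, ...} of size 4.
Character table:
  irrep \ class              {e} (size 1)  {r^4} (size 1)  {r^1, r^7} (size 2)  {r^2, r^6} (size 2)  {r^3, r^5} (size 2)  {s, sr^2, ...} (size 4)  {sr, sr^3, ...} (size 4)
  chi_1 (triv)               1             1               1                    1                    1                    1                        1                       
  chi_2 (sign: r->1, s->-1)  1             1               1                    1                    1                    -1                       -1                      
  chi_3 (r->-1, s->1)        1             1               -1                   1                    -1                   1                        -1                      
  chi_4 (r->-1, s->-1)       1             1               -1                   1                    -1                   -1                       1                       
  chi_5 (2d, j=1)            2             -2              sqrt(2)              0                    -sqrt(2)             0                        0                       
  chi_6 (2d, j=2)            2             2               0                    -2                   0                    0                        0                       
  chi_7 (2d, j=3)            2             -2              -sqrt(2)             0                    sqrt(2)              0                        0                       

Spot check: chi_5 (2d, j=1) on {r^2, r^6} = 0.

Details: D_8 has order 2*8 = 16 with 7 conjugacy classes, hence 7 irreducibles. Sum of squared dims 1 + 1 + 1 + 1 + 4 + 4 + 4 = 16 = |G|. Linear characters come from the abelianisation; the 2-dimensional irreps have character r^k -> 2*cos(2*pi*j*k/8), reflections -> 0.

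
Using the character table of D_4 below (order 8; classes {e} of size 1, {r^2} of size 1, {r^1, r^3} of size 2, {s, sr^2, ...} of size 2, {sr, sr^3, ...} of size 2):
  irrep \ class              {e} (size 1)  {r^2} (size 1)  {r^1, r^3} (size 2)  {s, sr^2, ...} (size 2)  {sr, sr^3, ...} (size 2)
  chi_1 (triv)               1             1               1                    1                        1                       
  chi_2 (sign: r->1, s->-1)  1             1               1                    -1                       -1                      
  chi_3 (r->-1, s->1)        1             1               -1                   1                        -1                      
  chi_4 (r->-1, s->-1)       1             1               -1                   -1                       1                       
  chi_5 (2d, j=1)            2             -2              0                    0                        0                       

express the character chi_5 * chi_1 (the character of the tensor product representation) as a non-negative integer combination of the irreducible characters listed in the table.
chi_5 tensor chi_1 = chi_5 (all other irreducibles have multiplicity 0).

Justification: The character of a tensor product is the pointwise product (chi_5 * chi_1)(C) = chi_5(C) * chi_1(C):
  {e}: (2)*(1), {r^2}: (-2)*(1), {r^1, r^3}: (0)*(1), {s, sr^2, ...}: (0)*(1), {sr, sr^3, ...}: (0)*(1)
so (chi_5 * chi_1) takes values
  {e} -> 2, {r^2} -> -2, {r^1, r^3} -> 0, {s, sr^2, ...} -> 0, {sr, sr^3, ...} -> 0.
Now take the inner product of this character with each irreducible chi from the table, <chi_5*chi_1, chi> = (1/8) sum_C |C| (chi_5*chi_1)(C) conj(chi(C)):
  <chi_5*chi_1, chi_1> = (1/8)[1*(2)*conj(1) + 1*(-2)*conj(1) + 2*(0)*conj(1) + 2*(0)*conj(1) + 2*(0)*conj(1)]
      = (1/8)[(2) + (-2) + (0) + (0) + (0)] = 0/8 = 0
  <chi_5*chi_1, chi_2> = (1/8)[1*(2)*conj(1) + 1*(-2)*conj(1) + 2*(0)*conj(1) + 2*(0)*conj(-1) + 2*(0)*conj(-1)]
      = (1/8)[(2) + (-2) + (0) + (0) + (0)] = 0/8 = 0
  <chi_5*chi_1, chi_3> = (1/8)[1*(2)*conj(1) + 1*(-2)*conj(1) + 2*(0)*conj(-1) + 2*(0)*conj(1) + 2*(0)*conj(-1)]
      = (1/8)[(2) + (-2) + (0) + (0) + (0)] = 0/8 = 0
  <chi_5*chi_1, chi_4> = (1/8)[1*(2)*conj(1) + 1*(-2)*conj(1) + 2*(0)*conj(-1) + 2*(0)*conj(-1) + 2*(0)*conj(1)]
      = (1/8)[(2) + (-2) + (0) + (0) + (0)] = 0/8 = 0
  <chi_5*chi_1, chi_5> = (1/8)[1*(2)*conj(2) + 1*(-2)*conj(-2) + 2*(0)*conj(0) + 2*(0)*conj(0) + 2*(0)*conj(0)]
      = (1/8)[(4) + (4) + (0) + (0) + (0)] = 8/8 = 1
Hence the multiplicities are chi_5: 1. Dimension check: dim(chi_5)*dim(chi_1) = 2*1 = 2 and sum (mult * dim) = 1*2 = 2.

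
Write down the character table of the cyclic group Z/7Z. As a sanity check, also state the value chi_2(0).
Character table of Z/7Z (irreps indexed chi_0,...,chi_6 with chi_k(m) = zeta_7^(k*m), zeta_7 = exp(2*pi*i/7)):
  irrep \ class  {0} (size 1)  {1} (size 1)    {2} (size 1)    {3} (size 1)    {4} (size 1)    {5} (size 1)    {6} (size 1)  
  chi_0          1             1               1               1               1               1               1             
  chi_1          1             exp(2*I*pi/7)   exp(4*I*pi/7)   exp(6*I*pi/7)   exp(-6*I*pi/7)  exp(-4*I*pi/7)  exp(-2*I*pi/7)
  chi_2          1             exp(4*I*pi/7)   exp(-6*I*pi/7)  exp(-2*I*pi/7)  exp(2*I*pi/7)   exp(6*I*pi/7)   exp(-4*I*pi/7)
  chi_3          1             exp(6*I*pi/7)   exp(-2*I*pi/7)  exp(4*I*pi/7)   exp(-4*I*pi/7)  exp(2*I*pi/7)   exp(-6*I*pi/7)
  chi_4          1             exp(-6*I*pi/7)  exp(2*I*pi/7)   exp(-4*I*pi/7)  exp(4*I*pi/7)   exp(-2*I*pi/7)  exp(6*I*pi/7) 
  chi_5          1             exp(-4*I*pi/7)  exp(6*I*pi/7)   exp(2*I*pi/7)   exp(-2*I*pi/7)  exp(-6*I*pi/7)  exp(4*I*pi/7) 
  chi_6          1             exp(-2*I*pi/7)  exp(-4*I*pi/7)  exp(-6*I*pi/7)  exp(6*I*pi/7)   exp(4*I*pi/7)   exp(2*I*pi/7) 

Spot check: chi_2(0) = zeta_7^(2*0) = zeta_7^0 = 1.

Details: Z/7Z is abelian, so all 7 irreducible complex representations are 1-dimensional. They are given by chi_k(m) = zeta_7^(k*m) for k = 0,...,6. Row orthogonality: sum_m chi_k(m) conj(chi_l(m)) = 7 * [k = l].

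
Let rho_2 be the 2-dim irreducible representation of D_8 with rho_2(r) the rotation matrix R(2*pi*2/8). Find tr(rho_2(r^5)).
chi_{rho_2}(r^5) = 2*cos(2*pi*2*5/8) = 0

Solution. rho_2(r^5) is rotation by angle 2*pi*2*5/8, whose trace is 2*cos(2*pi*2*5/8) = 0.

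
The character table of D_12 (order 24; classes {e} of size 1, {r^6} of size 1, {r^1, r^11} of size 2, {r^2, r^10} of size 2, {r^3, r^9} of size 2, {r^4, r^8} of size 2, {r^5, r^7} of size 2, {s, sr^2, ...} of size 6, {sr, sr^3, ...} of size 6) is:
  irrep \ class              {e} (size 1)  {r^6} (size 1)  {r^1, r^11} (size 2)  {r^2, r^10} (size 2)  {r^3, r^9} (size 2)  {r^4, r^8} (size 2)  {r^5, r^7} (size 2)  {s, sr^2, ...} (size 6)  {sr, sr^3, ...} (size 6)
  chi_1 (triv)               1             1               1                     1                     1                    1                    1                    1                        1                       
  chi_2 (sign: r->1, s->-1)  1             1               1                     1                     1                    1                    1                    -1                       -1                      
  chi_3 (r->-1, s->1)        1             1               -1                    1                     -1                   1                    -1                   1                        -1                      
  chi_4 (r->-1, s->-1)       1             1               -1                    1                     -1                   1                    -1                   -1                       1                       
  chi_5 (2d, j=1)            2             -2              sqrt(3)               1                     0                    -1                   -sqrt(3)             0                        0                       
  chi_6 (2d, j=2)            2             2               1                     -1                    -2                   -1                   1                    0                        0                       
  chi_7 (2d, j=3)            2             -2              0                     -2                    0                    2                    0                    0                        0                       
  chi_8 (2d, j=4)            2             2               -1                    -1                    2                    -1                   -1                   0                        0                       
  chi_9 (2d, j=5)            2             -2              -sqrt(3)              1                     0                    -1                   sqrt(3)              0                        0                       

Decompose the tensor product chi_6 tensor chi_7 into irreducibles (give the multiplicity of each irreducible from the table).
chi_6 tensor chi_7 = chi_5 + chi_9 (all other irreducibles have multiplicity 0).

Working: The character of a tensor product is the pointwise product (chi_6 * chi_7)(C) = chi_6(C) * chi_7(C):
  {e}: (2)*(2), {r^6}: (2)*(-2), {r^1, r^11}: (1)*(0), {r^2, r^10}: (-1)*(-2), {r^3, r^9}: (-2)*(0), {r^4, r^8}: (-1)*(2), {r^5, r^7}: (1)*(0), {s, sr^2, ...}: (0)*(0), {sr, sr^3, ...}: (0)*(0)
so (chi_6 * chi_7) takes values
  {e} -> 4, {r^6} -> -4, {r^1, r^11} -> 0, {r^2, r^10} -> 2, {r^3, r^9} -> 0, {r^4, r^8} -> -2, {r^5, r^7} -> 0, {s, sr^2, ...} -> 0, {sr, sr^3, ...} -> 0.
Now take the inner product of this character with each irreducible chi from the table, <chi_6*chi_7, chi> = (1/24) sum_C |C| (chi_6*chi_7)(C) conj(chi(C)):
  <chi_6*chi_7, chi_1> = (1/24)[1*(4)*conj(1) + 1*(-4)*conj(1) + 2*(0)*conj(1) + 2*(2)*conj(1) + 2*(0)*conj(1) + 2*(-2)*conj(1) + 2*(0)*conj(1) + 6*(0)*conj(1) + 6*(0)*conj(1)]
      = (1/24)[(4) + (-4) + (0) + (4) + (0) + (-4) + (0) + (0) + (0)] = 0/24 = 0
  <chi_6*chi_7, chi_2> = (1/24)[1*(4)*conj(1) + 1*(-4)*conj(1) + 2*(0)*conj(1) + 2*(2)*conj(1) + 2*(0)*conj(1) + 2*(-2)*conj(1) + 2*(0)*conj(1) + 6*(0)*conj(-1) + 6*(0)*conj(-1)]
      = (1/24)[(4) + (-4) + (0) + (4) + (0) + (-4) + (0) + (0) + (0)] = 0/24 = 0
  <chi_6*chi_7, chi_3> = (1/24)[1*(4)*conj(1) + 1*(-4)*conj(1) + 2*(0)*conj(-1) + 2*(2)*conj(1) + 2*(0)*conj(-1) + 2*(-2)*conj(1) + 2*(0)*conj(-1) + 6*(0)*conj(1) + 6*(0)*conj(-1)]
      = (1/24)[(4) + (-4) + (0) + (4) + (0) + (-4) + (0) + (0) + (0)] = 0/24 = 0
  <chi_6*chi_7, chi_4> = (1/24)[1*(4)*conj(1) + 1*(-4)*conj(1) + 2*(0)*conj(-1) + 2*(2)*conj(1) + 2*(0)*conj(-1) + 2*(-2)*conj(1) + 2*(0)*conj(-1) + 6*(0)*conj(-1) + 6*(0)*conj(1)]
      = (1/24)[(4) + (-4) + (0) + (4) + (0) + (-4) + (0) + (0) + (0)] = 0/24 = 0
  <chi_6*chi_7, chi_5> = (1/24)[1*(4)*conj(2) + 1*(-4)*conj(-2) + 2*(0)*conj(sqrt(3)) + 2*(2)*conj(1) + 2*(0)*conj(0) + 2*(-2)*conj(-1) + 2*(0)*conj(-sqrt(3)) + 6*(0)*conj(0) + 6*(0)*conj(0)]
      = (1/24)[(8) + (8) + (0) + (4) + (0) + (4) + (0) + (0) + (0)] = 24/24 = 1
  <chi_6*chi_7, chi_6> = (1/24)[1*(4)*conj(2) + 1*(-4)*conj(2) + 2*(0)*conj(1) + 2*(2)*conj(-1) + 2*(0)*conj(-2) + 2*(-2)*conj(-1) + 2*(0)*conj(1) + 6*(0)*conj(0) + 6*(0)*conj(0)]
      = (1/24)[(8) + (-8) + (0) + (-4) + (0) + (4) + (0) + (0) + (0)] = 0/24 = 0
  <chi_6*chi_7, chi_7> = (1/24)[1*(4)*conj(2) + 1*(-4)*conj(-2) + 2*(0)*conj(0) + 2*(2)*conj(-2) + 2*(0)*conj(0) + 2*(-2)*conj(2) + 2*(0)*conj(0) + 6*(0)*conj(0) + 6*(0)*conj(0)]
      = (1/24)[(8) + (8) + (0) + (-8) + (0) + (-8) + (0) + (0) + (0)] = 0/24 = 0
  <chi_6*chi_7, chi_8> = (1/24)[1*(4)*conj(2) + 1*(-4)*conj(2) + 2*(0)*conj(-1) + 2*(2)*conj(-1) + 2*(0)*conj(2) + 2*(-2)*conj(-1) + 2*(0)*conj(-1) + 6*(0)*conj(0) + 6*(0)*conj(0)]
      = (1/24)[(8) + (-8) + (0) + (-4) + (0) + (4) + (0) + (0) + (0)] = 0/24 = 0
  <chi_6*chi_7, chi_9> = (1/24)[1*(4)*conj(2) + 1*(-4)*conj(-2) + 2*(0)*conj(-sqrt(3)) + 2*(2)*conj(1) + 2*(0)*conj(0) + 2*(-2)*conj(-1) + 2*(0)*conj(sqrt(3)) + 6*(0)*conj(0) + 6*(0)*conj(0)]
      = (1/24)[(8) + (8) + (0) + (4) + (0) + (4) + (0) + (0) + (0)] = 24/24 = 1
Hence the multiplicities are chi_5: 1, chi_9: 1. Dimension check: dim(chi_6)*dim(chi_7) = 2*2 = 4 and sum (mult * dim) = 1*2 + 1*2 = 4.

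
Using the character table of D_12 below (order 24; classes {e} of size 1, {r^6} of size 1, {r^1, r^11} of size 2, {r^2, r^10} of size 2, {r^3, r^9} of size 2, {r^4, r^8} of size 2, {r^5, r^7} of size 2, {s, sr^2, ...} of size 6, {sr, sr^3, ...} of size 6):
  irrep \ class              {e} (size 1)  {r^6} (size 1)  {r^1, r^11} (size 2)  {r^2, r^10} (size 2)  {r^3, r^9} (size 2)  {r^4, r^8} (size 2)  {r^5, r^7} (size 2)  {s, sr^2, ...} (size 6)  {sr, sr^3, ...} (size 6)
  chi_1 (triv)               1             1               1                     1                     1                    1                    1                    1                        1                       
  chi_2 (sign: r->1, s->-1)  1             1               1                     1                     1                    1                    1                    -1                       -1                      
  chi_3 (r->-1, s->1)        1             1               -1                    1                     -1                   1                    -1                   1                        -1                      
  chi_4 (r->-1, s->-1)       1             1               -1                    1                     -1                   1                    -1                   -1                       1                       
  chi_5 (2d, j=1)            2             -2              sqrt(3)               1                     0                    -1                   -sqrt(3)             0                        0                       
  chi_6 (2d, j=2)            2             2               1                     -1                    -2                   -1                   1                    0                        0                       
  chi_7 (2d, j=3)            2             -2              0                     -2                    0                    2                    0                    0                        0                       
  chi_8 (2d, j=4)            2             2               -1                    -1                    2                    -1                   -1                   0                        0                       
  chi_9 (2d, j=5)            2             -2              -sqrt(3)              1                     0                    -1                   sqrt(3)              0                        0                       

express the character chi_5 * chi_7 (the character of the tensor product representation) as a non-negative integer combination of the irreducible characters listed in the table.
chi_5 tensor chi_7 = chi_6 + chi_8 (all other irreducibles have multiplicity 0).

Reasoning: The character of a tensor product is the pointwise product (chi_5 * chi_7)(C) = chi_5(C) * chi_7(C):
  {e}: (2)*(2), {r^6}: (-2)*(-2), {r^1, r^11}: (sqrt(3))*(0), {r^2, r^10}: (1)*(-2), {r^3, r^9}: (0)*(0), {r^4, r^8}: (-1)*(2), {r^5, r^7}: (-sqrt(3))*(0), {s, sr^2, ...}: (0)*(0), {sr, sr^3, ...}: (0)*(0)
so (chi_5 * chi_7) takes values
  {e} -> 4, {r^6} -> 4, {r^1, r^11} -> 0, {r^2, r^10} -> -2, {r^3, r^9} -> 0, {r^4, r^8} -> -2, {r^5, r^7} -> 0, {s, sr^2, ...} -> 0, {sr, sr^3, ...} -> 0.
Now take the inner product of this character with each irreducible chi from the table, <chi_5*chi_7, chi> = (1/24) sum_C |C| (chi_5*chi_7)(C) conj(chi(C)):
  <chi_5*chi_7, chi_1> = (1/24)[1*(4)*conj(1) + 1*(4)*conj(1) + 2*(0)*conj(1) + 2*(-2)*conj(1) + 2*(0)*conj(1) + 2*(-2)*conj(1) + 2*(0)*conj(1) + 6*(0)*conj(1) + 6*(0)*conj(1)]
      = (1/24)[(4) + (4) + (0) + (-4) + (0) + (-4) + (0) + (0) + (0)] = 0/24 = 0
  <chi_5*chi_7, chi_2> = (1/24)[1*(4)*conj(1) + 1*(4)*conj(1) + 2*(0)*conj(1) + 2*(-2)*conj(1) + 2*(0)*conj(1) + 2*(-2)*conj(1) + 2*(0)*conj(1) + 6*(0)*conj(-1) + 6*(0)*conj(-1)]
      = (1/24)[(4) + (4) + (0) + (-4) + (0) + (-4) + (0) + (0) + (0)] = 0/24 = 0
  <chi_5*chi_7, chi_3> = (1/24)[1*(4)*conj(1) + 1*(4)*conj(1) + 2*(0)*conj(-1) + 2*(-2)*conj(1) + 2*(0)*conj(-1) + 2*(-2)*conj(1) + 2*(0)*conj(-1) + 6*(0)*conj(1) + 6*(0)*conj(-1)]
      = (1/24)[(4) + (4) + (0) + (-4) + (0) + (-4) + (0) + (0) + (0)] = 0/24 = 0
  <chi_5*chi_7, chi_4> = (1/24)[1*(4)*conj(1) + 1*(4)*conj(1) + 2*(0)*conj(-1) + 2*(-2)*conj(1) + 2*(0)*conj(-1) + 2*(-2)*conj(1) + 2*(0)*conj(-1) + 6*(0)*conj(-1) + 6*(0)*conj(1)]
      = (1/24)[(4) + (4) + (0) + (-4) + (0) + (-4) + (0) + (0) + (0)] = 0/24 = 0
  <chi_5*chi_7, chi_5> = (1/24)[1*(4)*conj(2) + 1*(4)*conj(-2) + 2*(0)*conj(sqrt(3)) + 2*(-2)*conj(1) + 2*(0)*conj(0) + 2*(-2)*conj(-1) + 2*(0)*conj(-sqrt(3)) + 6*(0)*conj(0) + 6*(0)*conj(0)]
      = (1/24)[(8) + (-8) + (0) + (-4) + (0) + (4) + (0) + (0) + (0)] = 0/24 = 0
  <chi_5*chi_7, chi_6> = (1/24)[1*(4)*conj(2) + 1*(4)*conj(2) + 2*(0)*conj(1) + 2*(-2)*conj(-1) + 2*(0)*conj(-2) + 2*(-2)*conj(-1) + 2*(0)*conj(1) + 6*(0)*conj(0) + 6*(0)*conj(0)]
      = (1/24)[(8) + (8) + (0) + (4) + (0) + (4) + (0) + (0) + (0)] = 24/24 = 1
  <chi_5*chi_7, chi_7> = (1/24)[1*(4)*conj(2) + 1*(4)*conj(-2) + 2*(0)*conj(0) + 2*(-2)*conj(-2) + 2*(0)*conj(0) + 2*(-2)*conj(2) + 2*(0)*conj(0) + 6*(0)*conj(0) + 6*(0)*conj(0)]
      = (1/24)[(8) + (-8) + (0) + (8) + (0) + (-8) + (0) + (0) + (0)] = 0/24 = 0
  <chi_5*chi_7, chi_8> = (1/24)[1*(4)*conj(2) + 1*(4)*conj(2) + 2*(0)*conj(-1) + 2*(-2)*conj(-1) + 2*(0)*conj(2) + 2*(-2)*conj(-1) + 2*(0)*conj(-1) + 6*(0)*conj(0) + 6*(0)*conj(0)]
      = (1/24)[(8) + (8) + (0) + (4) + (0) + (4) + (0) + (0) + (0)] = 24/24 = 1
  <chi_5*chi_7, chi_9> = (1/24)[1*(4)*conj(2) + 1*(4)*conj(-2) + 2*(0)*conj(-sqrt(3)) + 2*(-2)*conj(1) + 2*(0)*conj(0) + 2*(-2)*conj(-1) + 2*(0)*conj(sqrt(3)) + 6*(0)*conj(0) + 6*(0)*conj(0)]
      = (1/24)[(8) + (-8) + (0) + (-4) + (0) + (4) + (0) + (0) + (0)] = 0/24 = 0
Hence the multiplicities are chi_6: 1, chi_8: 1. Dimension check: dim(chi_5)*dim(chi_7) = 2*2 = 4 and sum (mult * dim) = 1*2 + 1*2 = 4.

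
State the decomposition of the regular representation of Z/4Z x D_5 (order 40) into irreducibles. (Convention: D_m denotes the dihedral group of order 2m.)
Each irreducible V_i of dimension d_i appears with multiplicity d_i, i.e. rho_reg = (direct sum over all irreducibles V_i) d_i V_i. The irreducible dimensions for Z/4Z x D_5 are 1, 1, 1, 1, 1, 1, 1, 1, 2, 2, 2, 2, 2, 2, 2, 2: 8 irreducibles of dimension 1, each with multiplicity 1; 8 irreducibles of dimension 2, each with multiplicity 2. Total dimension 8*1*1 + 8*2*2 = 40 = |G|.

Argument: General theorem: in the regular representation of a finite group G, each irreducible appears with multiplicity equal to its dimension. Check: dim(rho_reg) = sum d_i^2 = 1 + 1 + 1 + 1 + 1 + 1 + 1 + 1 + 4 + 4 + 4 + 4 + 4 + 4 + 4 + 4 = 40 = |G|.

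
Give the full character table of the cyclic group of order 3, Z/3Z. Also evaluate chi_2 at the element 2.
Character table of Z/3Z (irreps indexed chi_0,...,chi_2 with chi_k(m) = zeta_3^(k*m), zeta_3 = exp(2*pi*i/3)):
  irrep \ class  {0} (size 1)  {1} (size 1)    {2} (size 1)  
  chi_0          1             1               1             
  chi_1          1             exp(2*I*pi/3)   exp(-2*I*pi/3)
  chi_2          1             exp(-2*I*pi/3)  exp(2*I*pi/3) 

Spot check: chi_2(2) = zeta_3^(2*2) = zeta_3^4 = exp(2*I*pi/3).

Reasoning: Z/3Z is abelian, so all 3 irreducible complex representations are 1-dimensional. They are given by chi_k(m) = zeta_3^(k*m) for k = 0,...,2. Row orthogonality: sum_m chi_k(m) conj(chi_l(m)) = 3 * [k = l].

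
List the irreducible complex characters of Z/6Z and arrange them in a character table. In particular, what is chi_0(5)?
Character table of Z/6Z (irreps indexed chi_0,...,chi_5 with chi_k(m) = zeta_6^(k*m), zeta_6 = exp(2*pi*i/6)):
  irrep \ class  {0} (size 1)  {1} (size 1)    {2} (size 1)    {3} (size 1)  {4} (size 1)    {5} (size 1)  
  chi_0          1             1               1               1             1               1             
  chi_1          1             exp(I*pi/3)     exp(2*I*pi/3)   -1            exp(-2*I*pi/3)  exp(-I*pi/3)  
  chi_2          1             exp(2*I*pi/3)   exp(-2*I*pi/3)  1             exp(2*I*pi/3)   exp(-2*I*pi/3)
  chi_3          1             -1              1               -1            1               -1            
  chi_4          1             exp(-2*I*pi/3)  exp(2*I*pi/3)   1             exp(-2*I*pi/3)  exp(2*I*pi/3) 
  chi_5          1             exp(-I*pi/3)    exp(-2*I*pi/3)  -1            exp(2*I*pi/3)   exp(I*pi/3)   

Spot check: chi_0(5) = zeta_6^(0*5) = zeta_6^0 = 1.

Proof sketch: Z/6Z is abelian, so all 6 irreducible complex representations are 1-dimensional. They are given by chi_k(m) = zeta_6^(k*m) for k = 0,...,5. Row orthogonality: sum_m chi_k(m) conj(chi_l(m)) = 6 * [k = l].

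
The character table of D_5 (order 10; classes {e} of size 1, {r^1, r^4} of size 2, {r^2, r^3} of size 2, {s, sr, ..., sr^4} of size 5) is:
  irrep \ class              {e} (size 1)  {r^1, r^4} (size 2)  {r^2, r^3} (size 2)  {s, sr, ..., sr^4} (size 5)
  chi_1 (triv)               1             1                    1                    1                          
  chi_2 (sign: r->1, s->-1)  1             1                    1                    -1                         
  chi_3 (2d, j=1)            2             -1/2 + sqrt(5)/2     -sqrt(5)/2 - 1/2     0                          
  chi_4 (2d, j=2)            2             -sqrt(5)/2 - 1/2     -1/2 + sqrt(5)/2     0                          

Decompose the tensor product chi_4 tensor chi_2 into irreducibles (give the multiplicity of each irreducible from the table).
chi_4 tensor chi_2 = chi_4 (all other irreducibles have multiplicity 0).

Argument: The character of a tensor product is the pointwise product (chi_4 * chi_2)(C) = chi_4(C) * chi_2(C):
  {e}: (2)*(1), {r^1, r^4}: (-sqrt(5)/2 - 1/2)*(1), {r^2, r^3}: (-1/2 + sqrt(5)/2)*(1), {s, sr, ..., sr^4}: (0)*(-1)
so (chi_4 * chi_2) takes values
  {e} -> 2, {r^1, r^4} -> -sqrt(5)/2 - 1/2, {r^2, r^3} -> -1/2 + sqrt(5)/2, {s, sr, ..., sr^4} -> 0.
Now take the inner product of this character with each irreducible chi from the table, <chi_4*chi_2, chi> = (1/10) sum_C |C| (chi_4*chi_2)(C) conj(chi(C)):
  <chi_4*chi_2, chi_1> = (1/10)[1*(2)*conj(1) + 2*(-sqrt(5)/2 - 1/2)*conj(1) + 2*(-1/2 + sqrt(5)/2)*conj(1) + 5*(0)*conj(1)]
      = (1/10)[(2) + (-sqrt(5) - 1) + (-1 + sqrt(5)) + (0)] = 0/10 = 0
  <chi_4*chi_2, chi_2> = (1/10)[1*(2)*conj(1) + 2*(-sqrt(5)/2 - 1/2)*conj(1) + 2*(-1/2 + sqrt(5)/2)*conj(1) + 5*(0)*conj(-1)]
      = (1/10)[(2) + (-sqrt(5) - 1) + (-1 + sqrt(5)) + (0)] = 0/10 = 0
  <chi_4*chi_2, chi_3> = (1/10)[1*(2)*conj(2) + 2*(-sqrt(5)/2 - 1/2)*conj(-1/2 + sqrt(5)/2) + 2*(-1/2 + sqrt(5)/2)*conj(-sqrt(5)/2 - 1/2) + 5*(0)*conj(0)]
      = (1/10)[(4) + (-2) + (-2) + (0)] = 0/10 = 0
  <chi_4*chi_2, chi_4> = (1/10)[1*(2)*conj(2) + 2*(-sqrt(5)/2 - 1/2)*conj(-sqrt(5)/2 - 1/2) + 2*(-1/2 + sqrt(5)/2)*conj(-1/2 + sqrt(5)/2) + 5*(0)*conj(0)]
      = (1/10)[(4) + (sqrt(5) + 3) + (3 - sqrt(5)) + (0)] = 10/10 = 1
Hence the multiplicities are chi_4: 1. Dimension check: dim(chi_4)*dim(chi_2) = 2*1 = 2 and sum (mult * dim) = 1*2 = 2.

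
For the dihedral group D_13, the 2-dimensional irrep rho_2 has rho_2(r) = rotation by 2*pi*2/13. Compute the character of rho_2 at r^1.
chi_{rho_2}(r^1) = 2*cos(2*pi*2*1/13) = 2*cos(4*pi/13)

Derivation: rho_2(r^1) is rotation by angle 2*pi*2*1/13, whose trace is 2*cos(2*pi*2*1/13) = 2*cos(4*pi/13).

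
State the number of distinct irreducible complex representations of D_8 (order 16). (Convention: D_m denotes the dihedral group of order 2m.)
7

Reasoning: The number of irreducible complex representations of a finite group equals its number of conjugacy classes. D_8 has 7 conjugacy classes (n/2 + 3 for n even), so D_8 (order 16) has exactly 7 irreducible complex representations.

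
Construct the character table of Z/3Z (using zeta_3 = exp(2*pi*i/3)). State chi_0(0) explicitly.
Character table of Z/3Z (irreps indexed chi_0,...,chi_2 with chi_k(m) = zeta_3^(k*m), zeta_3 = exp(2*pi*i/3)):
  irrep \ class  {0} (size 1)  {1} (size 1)    {2} (size 1)  
  chi_0          1             1               1             
  chi_1          1             exp(2*I*pi/3)   exp(-2*I*pi/3)
  chi_2          1             exp(-2*I*pi/3)  exp(2*I*pi/3) 

Spot check: chi_0(0) = zeta_3^(0*0) = zeta_3^0 = 1.

Z/3Z is abelian, so all 3 irreducible complex representations are 1-dimensional. They are given by chi_k(m) = zeta_3^(k*m) for k = 0,...,2. Row orthogonality: sum_m chi_k(m) conj(chi_l(m)) = 3 * [k = l].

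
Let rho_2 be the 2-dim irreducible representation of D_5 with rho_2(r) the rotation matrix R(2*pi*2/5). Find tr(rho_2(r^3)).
chi_{rho_2}(r^3) = 2*cos(2*pi*2*3/5) = -1/2 + sqrt(5)/2

Why: rho_2(r^3) is rotation by angle 2*pi*2*3/5, whose trace is 2*cos(2*pi*2*3/5) = -1/2 + sqrt(5)/2.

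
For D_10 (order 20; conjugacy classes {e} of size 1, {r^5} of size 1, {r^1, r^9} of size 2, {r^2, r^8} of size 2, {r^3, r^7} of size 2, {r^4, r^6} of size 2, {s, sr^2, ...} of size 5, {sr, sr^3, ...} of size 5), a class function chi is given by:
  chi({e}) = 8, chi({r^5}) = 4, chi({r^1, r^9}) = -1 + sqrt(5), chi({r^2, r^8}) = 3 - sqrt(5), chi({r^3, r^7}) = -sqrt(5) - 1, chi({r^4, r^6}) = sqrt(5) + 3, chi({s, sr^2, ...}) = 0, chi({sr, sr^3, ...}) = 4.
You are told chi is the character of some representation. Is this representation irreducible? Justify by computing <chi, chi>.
Not irreducible (reducible): <chi, chi> = 12 > 1.

<chi, chi> = (1/|G|) sum_C |C| * |chi(C)|^2 = (1/20)[1*|8|^2 + 1*|4|^2 + 2*|-1 + sqrt(5)|^2 + 2*|3 - sqrt(5)|^2 + 2*|-sqrt(5) - 1|^2 + 2*|sqrt(5) + 3|^2 + 5*|0|^2 + 5*|4|^2]
  = (1/20)[(64) + (16) + (12 - 4*sqrt(5)) + (28 - 12*sqrt(5)) + (4*sqrt(5) + 12) + (12*sqrt(5) + 28) + (0) + (80)] = 240/20 = 12.
A character is irreducible iff <chi, chi> = 1, so this representation is reducible.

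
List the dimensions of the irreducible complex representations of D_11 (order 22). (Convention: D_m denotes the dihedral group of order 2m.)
Dimensions: 1, 1, 2, 2, 2, 2, 2

Working: There are 7 irreducibles (= number of conjugacy classes). Their dimensions d_i satisfy sum d_i^2 = |G| = 22: 1 + 1 + 4 + 4 + 4 + 4 + 4 = 22.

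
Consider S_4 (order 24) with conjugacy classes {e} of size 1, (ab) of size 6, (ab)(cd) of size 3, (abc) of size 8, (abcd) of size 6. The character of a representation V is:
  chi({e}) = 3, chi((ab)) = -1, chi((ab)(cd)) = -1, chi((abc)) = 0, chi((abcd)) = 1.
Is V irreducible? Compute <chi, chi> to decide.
Irreducible: <chi, chi> = 1.

Why: <chi, chi> = (1/|G|) sum_C |C| * |chi(C)|^2 = (1/24)[1*|3|^2 + 6*|-1|^2 + 3*|-1|^2 + 8*|0|^2 + 6*|1|^2]
  = (1/24)[(9) + (6) + (3) + (0) + (6)] = 24/24 = 1.
A character is irreducible iff <chi, chi> = 1, so this representation is irreducible.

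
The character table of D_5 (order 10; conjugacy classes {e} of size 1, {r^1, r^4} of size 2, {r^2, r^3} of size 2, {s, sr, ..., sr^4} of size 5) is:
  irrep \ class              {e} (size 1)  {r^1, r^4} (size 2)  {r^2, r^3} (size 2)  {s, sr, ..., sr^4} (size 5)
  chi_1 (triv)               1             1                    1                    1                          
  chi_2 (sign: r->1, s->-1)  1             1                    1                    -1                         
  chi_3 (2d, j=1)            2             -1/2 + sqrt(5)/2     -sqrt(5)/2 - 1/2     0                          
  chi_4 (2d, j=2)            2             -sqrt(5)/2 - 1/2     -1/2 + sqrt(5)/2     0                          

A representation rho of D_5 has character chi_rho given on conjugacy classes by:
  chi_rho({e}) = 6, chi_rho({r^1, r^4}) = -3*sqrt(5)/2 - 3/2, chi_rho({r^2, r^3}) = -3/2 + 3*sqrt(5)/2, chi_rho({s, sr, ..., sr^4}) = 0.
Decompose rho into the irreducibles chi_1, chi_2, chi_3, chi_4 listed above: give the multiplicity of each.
Multiplicities: chi_1: 0, chi_2: 0, chi_3: 0, chi_4: 3.

Justification: Use <chi_rho, chi> = (1/|G|) sum_C |C| * chi_rho(C) * conj(chi(C)) with |G| = 10 for each irreducible chi in the table:
  <chi_rho, chi_1> = (1/10)[1*(6)*conj(1) + 2*(-3*sqrt(5)/2 - 3/2)*conj(1) + 2*(-3/2 + 3*sqrt(5)/2)*conj(1) + 5*(0)*conj(1)]
      = (1/10)[(6) + (-3*sqrt(5) - 3) + (-3 + 3*sqrt(5)) + (0)] = 0/10 = 0
  <chi_rho, chi_2> = (1/10)[1*(6)*conj(1) + 2*(-3*sqrt(5)/2 - 3/2)*conj(1) + 2*(-3/2 + 3*sqrt(5)/2)*conj(1) + 5*(0)*conj(-1)]
      = (1/10)[(6) + (-3*sqrt(5) - 3) + (-3 + 3*sqrt(5)) + (0)] = 0/10 = 0
  <chi_rho, chi_3> = (1/10)[1*(6)*conj(2) + 2*(-3*sqrt(5)/2 - 3/2)*conj(-1/2 + sqrt(5)/2) + 2*(-3/2 + 3*sqrt(5)/2)*conj(-sqrt(5)/2 - 1/2) + 5*(0)*conj(0)]
      = (1/10)[(12) + (-6) + (-6) + (0)] = 0/10 = 0
  <chi_rho, chi_4> = (1/10)[1*(6)*conj(2) + 2*(-3*sqrt(5)/2 - 3/2)*conj(-sqrt(5)/2 - 1/2) + 2*(-3/2 + 3*sqrt(5)/2)*conj(-1/2 + sqrt(5)/2) + 5*(0)*conj(0)]
      = (1/10)[(12) + (3*sqrt(5) + 9) + (9 - 3*sqrt(5)) + (0)] = 30/10 = 3
Dimension check: dim(rho) = sum (mult * dim) = 0*1 + 0*1 + 0*2 + 3*2 = 6 = chi_rho(e) = 6.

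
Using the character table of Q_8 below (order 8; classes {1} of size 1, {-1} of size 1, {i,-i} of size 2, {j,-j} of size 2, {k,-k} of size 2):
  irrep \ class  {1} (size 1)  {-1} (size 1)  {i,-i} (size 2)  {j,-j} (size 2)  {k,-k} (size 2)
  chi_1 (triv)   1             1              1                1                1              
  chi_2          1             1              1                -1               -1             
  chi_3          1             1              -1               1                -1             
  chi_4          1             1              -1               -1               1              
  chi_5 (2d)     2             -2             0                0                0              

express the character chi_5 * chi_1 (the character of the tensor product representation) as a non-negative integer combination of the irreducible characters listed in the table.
chi_5 tensor chi_1 = chi_5 (all other irreducibles have multiplicity 0).

The character of a tensor product is the pointwise product (chi_5 * chi_1)(C) = chi_5(C) * chi_1(C):
  {1}: (2)*(1), {-1}: (-2)*(1), {i,-i}: (0)*(1), {j,-j}: (0)*(1), {k,-k}: (0)*(1)
so (chi_5 * chi_1) takes values
  {1} -> 2, {-1} -> -2, {i,-i} -> 0, {j,-j} -> 0, {k,-k} -> 0.
Now take the inner product of this character with each irreducible chi from the table, <chi_5*chi_1, chi> = (1/8) sum_C |C| (chi_5*chi_1)(C) conj(chi(C)):
  <chi_5*chi_1, chi_1> = (1/8)[1*(2)*conj(1) + 1*(-2)*conj(1) + 2*(0)*conj(1) + 2*(0)*conj(1) + 2*(0)*conj(1)]
      = (1/8)[(2) + (-2) + (0) + (0) + (0)] = 0/8 = 0
  <chi_5*chi_1, chi_2> = (1/8)[1*(2)*conj(1) + 1*(-2)*conj(1) + 2*(0)*conj(1) + 2*(0)*conj(-1) + 2*(0)*conj(-1)]
      = (1/8)[(2) + (-2) + (0) + (0) + (0)] = 0/8 = 0
  <chi_5*chi_1, chi_3> = (1/8)[1*(2)*conj(1) + 1*(-2)*conj(1) + 2*(0)*conj(-1) + 2*(0)*conj(1) + 2*(0)*conj(-1)]
      = (1/8)[(2) + (-2) + (0) + (0) + (0)] = 0/8 = 0
  <chi_5*chi_1, chi_4> = (1/8)[1*(2)*conj(1) + 1*(-2)*conj(1) + 2*(0)*conj(-1) + 2*(0)*conj(-1) + 2*(0)*conj(1)]
      = (1/8)[(2) + (-2) + (0) + (0) + (0)] = 0/8 = 0
  <chi_5*chi_1, chi_5> = (1/8)[1*(2)*conj(2) + 1*(-2)*conj(-2) + 2*(0)*conj(0) + 2*(0)*conj(0) + 2*(0)*conj(0)]
      = (1/8)[(4) + (4) + (0) + (0) + (0)] = 8/8 = 1
Hence the multiplicities are chi_5: 1. Dimension check: dim(chi_5)*dim(chi_1) = 2*1 = 2 and sum (mult * dim) = 1*2 = 2.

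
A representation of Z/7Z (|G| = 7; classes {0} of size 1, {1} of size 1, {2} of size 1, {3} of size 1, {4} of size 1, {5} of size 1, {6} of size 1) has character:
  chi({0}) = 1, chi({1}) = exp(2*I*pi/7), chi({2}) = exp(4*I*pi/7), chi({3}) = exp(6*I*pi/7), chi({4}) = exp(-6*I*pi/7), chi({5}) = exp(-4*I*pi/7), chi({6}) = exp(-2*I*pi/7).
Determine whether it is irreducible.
Irreducible: <chi, chi> = 1.

Justification: <chi, chi> = (1/|G|) sum_C |C| * |chi(C)|^2 = (1/7)[1*|1|^2 + 1*|exp(2*I*pi/7)|^2 + 1*|exp(4*I*pi/7)|^2 + 1*|exp(6*I*pi/7)|^2 + 1*|exp(-6*I*pi/7)|^2 + 1*|exp(-4*I*pi/7)|^2 + 1*|exp(-2*I*pi/7)|^2]
  = (1/7)[(1) + (1) + (1) + (1) + (1) + (1) + (1)] = 7/7 = 1.
(Exp terms are combined using exp(i*s)*conj(exp(i*t)) = exp(i*(s-t)), and sums of them are collapsed using the identity that for every m > 1 the m distinct m-th roots of unity sum to 0, e.g. 1 + exp(2*I*pi/3) + exp(-2*I*pi/3) = 0.)
A character is irreducible iff <chi, chi> = 1, so this representation is irreducible.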